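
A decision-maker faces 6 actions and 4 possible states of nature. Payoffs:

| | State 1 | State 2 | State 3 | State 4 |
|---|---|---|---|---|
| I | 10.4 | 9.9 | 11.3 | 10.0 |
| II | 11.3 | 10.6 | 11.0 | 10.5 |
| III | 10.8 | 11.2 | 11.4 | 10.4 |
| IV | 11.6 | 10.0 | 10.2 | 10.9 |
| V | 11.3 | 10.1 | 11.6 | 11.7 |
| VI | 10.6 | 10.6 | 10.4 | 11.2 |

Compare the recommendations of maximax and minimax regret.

Row maxima: I=11.3, II=11.3, III=11.4, IV=11.6, V=11.7, VI=11.2
Best best-case = 11.7 → V.
Column bests: State 1=11.6, State 2=11.2, State 3=11.6, State 4=11.7.
I regrets: 1.2, 1.3, 0.3, 1.7 → max 1.7
II regrets: 0.3, 0.6, 0.6, 1.2 → max 1.2
III regrets: 0.8, 0.0, 0.2, 1.3 → max 1.3
IV regrets: 0.0, 1.2, 1.4, 0.8 → max 1.4
V regrets: 0.3, 1.1, 0.0, 0.0 → max 1.1
VI regrets: 1.0, 0.6, 1.2, 0.5 → max 1.2
Smallest max regret = 1.1 → V.

maximax → V; minimax regret → V (agree)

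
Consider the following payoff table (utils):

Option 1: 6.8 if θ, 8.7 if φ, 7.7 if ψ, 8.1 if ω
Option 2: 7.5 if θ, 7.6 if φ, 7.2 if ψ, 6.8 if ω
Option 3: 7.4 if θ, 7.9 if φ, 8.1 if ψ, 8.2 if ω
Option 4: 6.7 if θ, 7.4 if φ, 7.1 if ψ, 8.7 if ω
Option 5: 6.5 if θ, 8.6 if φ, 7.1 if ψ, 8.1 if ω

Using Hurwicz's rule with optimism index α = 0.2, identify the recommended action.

Option 3

Option 1: 0.2·8.7 + 0.8·6.8 = 7.18
Option 2: 0.2·7.6 + 0.8·6.8 = 6.96
Option 3: 0.2·8.2 + 0.8·7.4 = 7.56
Option 4: 0.2·8.7 + 0.8·6.7 = 7.1
Option 5: 0.2·8.6 + 0.8·6.5 = 6.92
Highest Hurwicz score = 7.56 → Option 3.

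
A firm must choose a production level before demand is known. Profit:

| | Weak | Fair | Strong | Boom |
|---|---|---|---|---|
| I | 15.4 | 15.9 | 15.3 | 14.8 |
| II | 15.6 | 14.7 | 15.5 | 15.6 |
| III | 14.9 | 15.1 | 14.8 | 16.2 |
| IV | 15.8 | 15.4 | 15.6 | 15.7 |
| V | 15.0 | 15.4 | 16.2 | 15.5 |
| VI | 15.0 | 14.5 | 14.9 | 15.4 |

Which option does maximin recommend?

IV

Row minima: I=14.8, II=14.7, III=14.8, IV=15.4, V=15.0, VI=14.5
Best worst-case = 15.4 → IV.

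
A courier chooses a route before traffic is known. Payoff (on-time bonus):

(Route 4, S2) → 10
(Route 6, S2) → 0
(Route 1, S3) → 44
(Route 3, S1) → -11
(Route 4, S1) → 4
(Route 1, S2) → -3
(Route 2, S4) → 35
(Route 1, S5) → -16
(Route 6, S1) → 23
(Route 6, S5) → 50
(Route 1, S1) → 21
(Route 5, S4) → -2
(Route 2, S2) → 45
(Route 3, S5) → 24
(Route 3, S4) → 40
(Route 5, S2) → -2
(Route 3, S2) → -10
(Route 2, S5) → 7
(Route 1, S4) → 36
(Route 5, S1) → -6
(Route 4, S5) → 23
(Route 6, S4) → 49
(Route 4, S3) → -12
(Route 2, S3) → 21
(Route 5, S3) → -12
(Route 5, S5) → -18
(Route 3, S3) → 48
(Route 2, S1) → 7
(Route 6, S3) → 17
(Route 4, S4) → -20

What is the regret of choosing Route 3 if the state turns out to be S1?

34

Best payoff under S1 is 23.
Regret = 23 − (-11) = 34.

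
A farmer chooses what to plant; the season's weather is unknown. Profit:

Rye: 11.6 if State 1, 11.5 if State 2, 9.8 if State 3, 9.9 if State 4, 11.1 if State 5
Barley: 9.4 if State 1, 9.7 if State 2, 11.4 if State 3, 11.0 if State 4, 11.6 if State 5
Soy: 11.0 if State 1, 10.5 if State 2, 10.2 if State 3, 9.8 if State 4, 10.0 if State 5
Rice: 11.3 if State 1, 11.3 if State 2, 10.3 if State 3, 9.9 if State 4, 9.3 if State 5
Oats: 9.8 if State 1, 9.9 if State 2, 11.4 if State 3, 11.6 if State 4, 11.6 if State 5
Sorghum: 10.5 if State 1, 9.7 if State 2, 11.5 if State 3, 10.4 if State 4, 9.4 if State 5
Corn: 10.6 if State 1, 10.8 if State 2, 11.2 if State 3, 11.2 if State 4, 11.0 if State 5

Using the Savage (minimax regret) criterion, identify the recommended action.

Corn

Column bests: State 1=11.6, State 2=11.5, State 3=11.5, State 4=11.6, State 5=11.6.
Rye regrets: 0.0, 0.0, 1.7, 1.7, 0.5 → max 1.7
Barley regrets: 2.2, 1.8, 0.1, 0.6, 0.0 → max 2.2
Soy regrets: 0.6, 1.0, 1.3, 1.8, 1.6 → max 1.8
Rice regrets: 0.3, 0.2, 1.2, 1.7, 2.3 → max 2.3
Oats regrets: 1.8, 1.6, 0.1, 0.0, 0.0 → max 1.8
Sorghum regrets: 1.1, 1.8, 0.0, 1.2, 2.2 → max 2.2
Corn regrets: 1.0, 0.7, 0.3, 0.4, 0.6 → max 1.0
Smallest max regret = 1.0 → Corn.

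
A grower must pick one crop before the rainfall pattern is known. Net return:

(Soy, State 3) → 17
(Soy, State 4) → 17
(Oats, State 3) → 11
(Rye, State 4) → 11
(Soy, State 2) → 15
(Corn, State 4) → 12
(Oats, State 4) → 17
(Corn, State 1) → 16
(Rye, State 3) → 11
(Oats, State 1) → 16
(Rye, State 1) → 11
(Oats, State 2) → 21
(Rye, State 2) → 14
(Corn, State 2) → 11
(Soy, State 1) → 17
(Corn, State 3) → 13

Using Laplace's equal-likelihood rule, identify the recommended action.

Row averages: Oats=16.25, Soy=16.5, Rye=11.75, Corn=13
Highest average = 16.5 → Soy.

Soy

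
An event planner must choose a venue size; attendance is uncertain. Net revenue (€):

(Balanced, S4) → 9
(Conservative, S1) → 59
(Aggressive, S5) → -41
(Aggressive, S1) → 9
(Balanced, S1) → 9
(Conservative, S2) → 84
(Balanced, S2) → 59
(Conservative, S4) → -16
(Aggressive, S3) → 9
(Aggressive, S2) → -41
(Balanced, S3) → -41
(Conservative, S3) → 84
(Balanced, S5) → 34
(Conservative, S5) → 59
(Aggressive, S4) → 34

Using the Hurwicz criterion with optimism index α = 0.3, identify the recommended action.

Conservative

Conservative: 0.3·84 + 0.7·(-16) = 14
Balanced: 0.3·59 + 0.7·(-41) = -11
Aggressive: 0.3·34 + 0.7·(-41) = -18.5
Highest Hurwicz score = 14 → Conservative.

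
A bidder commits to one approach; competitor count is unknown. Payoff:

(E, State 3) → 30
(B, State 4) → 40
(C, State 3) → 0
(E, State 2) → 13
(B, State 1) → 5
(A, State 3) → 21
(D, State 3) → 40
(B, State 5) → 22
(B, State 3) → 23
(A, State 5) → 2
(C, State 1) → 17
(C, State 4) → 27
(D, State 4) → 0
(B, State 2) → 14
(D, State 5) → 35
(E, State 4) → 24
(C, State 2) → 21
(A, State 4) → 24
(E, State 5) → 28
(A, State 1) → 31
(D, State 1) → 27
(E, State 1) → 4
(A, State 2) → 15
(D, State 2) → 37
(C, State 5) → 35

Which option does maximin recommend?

Row minima: A=2, B=5, C=0, D=0, E=4
Best worst-case = 5 → B.

B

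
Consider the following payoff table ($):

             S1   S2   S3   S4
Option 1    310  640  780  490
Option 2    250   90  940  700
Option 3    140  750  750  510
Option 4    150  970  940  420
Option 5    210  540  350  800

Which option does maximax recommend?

Option 4

Row maxima: Option 1=780, Option 2=940, Option 3=750, Option 4=970, Option 5=800
Best best-case = 970 → Option 4.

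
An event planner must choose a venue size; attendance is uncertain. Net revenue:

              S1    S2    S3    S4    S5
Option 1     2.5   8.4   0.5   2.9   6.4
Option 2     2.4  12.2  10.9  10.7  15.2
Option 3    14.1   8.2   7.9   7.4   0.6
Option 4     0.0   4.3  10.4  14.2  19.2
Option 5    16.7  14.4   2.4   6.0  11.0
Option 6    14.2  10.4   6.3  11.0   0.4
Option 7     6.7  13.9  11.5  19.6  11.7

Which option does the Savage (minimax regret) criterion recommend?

Option 7

Column bests: S1=16.7, S2=14.4, S3=11.5, S4=19.6, S5=19.2.
Option 1 regrets: 14.2, 6.0, 11.0, 16.7, 12.8 → max 16.7
Option 2 regrets: 14.3, 2.2, 0.6, 8.9, 4.0 → max 14.3
Option 3 regrets: 2.6, 6.2, 3.6, 12.2, 18.6 → max 18.6
Option 4 regrets: 16.7, 10.1, 1.1, 5.4, 0.0 → max 16.7
Option 5 regrets: 0.0, 0.0, 9.1, 13.6, 8.2 → max 13.6
Option 6 regrets: 2.5, 4.0, 5.2, 8.6, 18.8 → max 18.8
Option 7 regrets: 10.0, 0.5, 0.0, 0.0, 7.5 → max 10.0
Smallest max regret = 10.0 → Option 7.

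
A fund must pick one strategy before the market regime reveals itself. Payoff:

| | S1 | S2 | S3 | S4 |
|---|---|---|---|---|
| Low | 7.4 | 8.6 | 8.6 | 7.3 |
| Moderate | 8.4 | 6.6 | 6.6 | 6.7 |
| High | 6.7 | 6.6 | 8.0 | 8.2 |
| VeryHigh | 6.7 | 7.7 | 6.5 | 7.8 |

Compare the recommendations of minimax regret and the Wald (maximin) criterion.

minimax regret → Low; maximin → Low (agree)

Column bests: S1=8.4, S2=8.6, S3=8.6, S4=8.2.
Low regrets: 1.0, 0.0, 0.0, 0.9 → max 1.0
Moderate regrets: 0.0, 2.0, 2.0, 1.5 → max 2.0
High regrets: 1.7, 2.0, 0.6, 0.0 → max 2.0
VeryHigh regrets: 1.7, 0.9, 2.1, 0.4 → max 2.1
Smallest max regret = 1.0 → Low.
Row minima: Low=7.3, Moderate=6.6, High=6.6, VeryHigh=6.5
Best worst-case = 7.3 → Low.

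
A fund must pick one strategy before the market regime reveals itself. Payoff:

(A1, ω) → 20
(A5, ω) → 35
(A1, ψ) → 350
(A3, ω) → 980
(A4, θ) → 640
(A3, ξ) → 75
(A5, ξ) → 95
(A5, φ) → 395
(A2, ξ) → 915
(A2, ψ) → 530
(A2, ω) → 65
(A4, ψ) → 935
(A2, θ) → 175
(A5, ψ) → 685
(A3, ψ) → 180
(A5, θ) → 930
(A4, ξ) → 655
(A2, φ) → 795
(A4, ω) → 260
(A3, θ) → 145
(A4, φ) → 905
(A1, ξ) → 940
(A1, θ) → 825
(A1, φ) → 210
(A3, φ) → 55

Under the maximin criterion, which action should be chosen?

Row minima: A1=20, A2=65, A3=55, A4=260, A5=35
Best worst-case = 260 → A4.

A4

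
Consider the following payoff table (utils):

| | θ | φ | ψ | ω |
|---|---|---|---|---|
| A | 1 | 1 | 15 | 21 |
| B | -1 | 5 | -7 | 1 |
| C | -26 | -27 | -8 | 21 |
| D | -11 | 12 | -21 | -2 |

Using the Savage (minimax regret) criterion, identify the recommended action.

A

Column bests: θ=1, φ=12, ψ=15, ω=21.
A regrets: 0, 11, 0, 0 → max 11
B regrets: 2, 7, 22, 20 → max 22
C regrets: 27, 39, 23, 0 → max 39
D regrets: 12, 0, 36, 23 → max 36
Smallest max regret = 11 → A.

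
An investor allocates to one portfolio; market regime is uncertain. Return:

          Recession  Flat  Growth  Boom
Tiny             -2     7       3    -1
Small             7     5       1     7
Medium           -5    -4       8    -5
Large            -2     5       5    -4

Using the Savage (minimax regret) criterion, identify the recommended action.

Small

Column bests: Recession=7, Flat=7, Growth=8, Boom=7.
Tiny regrets: 9, 0, 5, 8 → max 9
Small regrets: 0, 2, 7, 0 → max 7
Medium regrets: 12, 11, 0, 12 → max 12
Large regrets: 9, 2, 3, 11 → max 11
Smallest max regret = 7 → Small.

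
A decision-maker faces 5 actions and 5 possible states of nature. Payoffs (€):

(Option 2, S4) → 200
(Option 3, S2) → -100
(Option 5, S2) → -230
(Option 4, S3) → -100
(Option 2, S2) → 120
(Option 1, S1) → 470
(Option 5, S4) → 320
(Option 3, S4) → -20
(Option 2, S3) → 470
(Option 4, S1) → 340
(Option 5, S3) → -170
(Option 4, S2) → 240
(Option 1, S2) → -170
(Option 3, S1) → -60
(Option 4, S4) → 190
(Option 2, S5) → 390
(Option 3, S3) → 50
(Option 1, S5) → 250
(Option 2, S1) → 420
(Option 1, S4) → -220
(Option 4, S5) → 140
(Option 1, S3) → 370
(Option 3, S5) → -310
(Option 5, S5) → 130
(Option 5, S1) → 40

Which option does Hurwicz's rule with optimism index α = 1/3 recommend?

Option 2

Option 1: 1/3·470 + 2/3·(-220) = 10
Option 2: 1/3·470 + 2/3·120 = 710/3
Option 3: 1/3·50 + 2/3·(-310) = -190
Option 4: 1/3·340 + 2/3·(-100) = 140/3
Option 5: 1/3·320 + 2/3·(-230) = -140/3
Highest Hurwicz score = 710/3 → Option 2.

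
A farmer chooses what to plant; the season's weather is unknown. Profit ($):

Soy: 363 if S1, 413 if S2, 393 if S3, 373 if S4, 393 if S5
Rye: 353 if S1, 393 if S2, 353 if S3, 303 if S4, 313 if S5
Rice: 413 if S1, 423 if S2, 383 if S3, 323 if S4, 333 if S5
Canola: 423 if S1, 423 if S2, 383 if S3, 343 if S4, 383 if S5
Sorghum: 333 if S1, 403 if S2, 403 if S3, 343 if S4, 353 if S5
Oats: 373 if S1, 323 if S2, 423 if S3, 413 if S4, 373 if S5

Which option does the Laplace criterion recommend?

Canola

Row averages: Soy=387, Rye=343, Rice=375, Canola=391, Sorghum=367, Oats=381
Highest average = 391 → Canola.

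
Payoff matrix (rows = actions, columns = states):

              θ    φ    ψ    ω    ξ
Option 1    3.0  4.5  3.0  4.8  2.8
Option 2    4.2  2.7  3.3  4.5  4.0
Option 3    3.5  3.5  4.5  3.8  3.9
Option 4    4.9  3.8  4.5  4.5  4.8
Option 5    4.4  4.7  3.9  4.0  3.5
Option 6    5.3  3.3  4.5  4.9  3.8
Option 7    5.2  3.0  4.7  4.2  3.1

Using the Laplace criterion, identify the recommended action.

Option 4

Row averages: Option 1=3.62, Option 2=3.74, Option 3=3.84, Option 4=4.5, Option 5=4.1, Option 6=4.36, Option 7=4.04
Highest average = 4.5 → Option 4.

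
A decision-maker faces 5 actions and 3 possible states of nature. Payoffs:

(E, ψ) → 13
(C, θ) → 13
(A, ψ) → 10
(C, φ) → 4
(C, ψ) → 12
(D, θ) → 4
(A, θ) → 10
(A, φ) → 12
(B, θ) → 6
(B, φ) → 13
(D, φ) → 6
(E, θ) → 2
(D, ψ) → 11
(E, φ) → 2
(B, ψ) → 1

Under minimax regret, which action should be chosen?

A

Column bests: θ=13, φ=13, ψ=13.
A regrets: 3, 1, 3 → max 3
B regrets: 7, 0, 12 → max 12
C regrets: 0, 9, 1 → max 9
D regrets: 9, 7, 2 → max 9
E regrets: 11, 11, 0 → max 11
Smallest max regret = 3 → A.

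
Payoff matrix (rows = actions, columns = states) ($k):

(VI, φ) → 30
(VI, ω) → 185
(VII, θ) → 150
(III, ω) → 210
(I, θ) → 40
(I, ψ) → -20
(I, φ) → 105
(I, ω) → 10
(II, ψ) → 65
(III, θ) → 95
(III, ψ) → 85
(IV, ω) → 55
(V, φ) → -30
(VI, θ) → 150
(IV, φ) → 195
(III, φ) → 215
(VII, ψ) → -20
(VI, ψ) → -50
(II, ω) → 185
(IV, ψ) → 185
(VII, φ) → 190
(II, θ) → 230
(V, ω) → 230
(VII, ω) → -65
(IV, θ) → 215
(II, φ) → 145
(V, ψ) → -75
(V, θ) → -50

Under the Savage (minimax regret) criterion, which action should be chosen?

II

Column bests: θ=230, φ=215, ψ=185, ω=230.
I regrets: 190, 110, 205, 220 → max 220
II regrets: 0, 70, 120, 45 → max 120
III regrets: 135, 0, 100, 20 → max 135
IV regrets: 15, 20, 0, 175 → max 175
V regrets: 280, 245, 260, 0 → max 280
VI regrets: 80, 185, 235, 45 → max 235
VII regrets: 80, 25, 205, 295 → max 295
Smallest max regret = 120 → II.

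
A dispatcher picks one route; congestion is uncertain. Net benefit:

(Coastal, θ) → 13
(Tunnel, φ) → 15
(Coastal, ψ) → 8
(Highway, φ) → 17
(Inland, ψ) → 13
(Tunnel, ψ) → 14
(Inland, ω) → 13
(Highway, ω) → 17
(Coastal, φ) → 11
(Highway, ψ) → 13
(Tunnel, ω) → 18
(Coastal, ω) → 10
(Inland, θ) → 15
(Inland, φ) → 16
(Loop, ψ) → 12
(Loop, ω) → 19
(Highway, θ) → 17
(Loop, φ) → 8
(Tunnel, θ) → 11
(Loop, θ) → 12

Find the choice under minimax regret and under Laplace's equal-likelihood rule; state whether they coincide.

Column bests: θ=17, φ=17, ψ=14, ω=19.
Inland regrets: 2, 1, 1, 6 → max 6
Loop regrets: 5, 9, 2, 0 → max 9
Highway regrets: 0, 0, 1, 2 → max 2
Coastal regrets: 4, 6, 6, 9 → max 9
Tunnel regrets: 6, 2, 0, 1 → max 6
Smallest max regret = 2 → Highway.
Row averages: Inland=14.25, Loop=12.75, Highway=16, Coastal=10.5, Tunnel=14.5
Highest average = 16 → Highway.

minimax regret → Highway; laplace → Highway (agree)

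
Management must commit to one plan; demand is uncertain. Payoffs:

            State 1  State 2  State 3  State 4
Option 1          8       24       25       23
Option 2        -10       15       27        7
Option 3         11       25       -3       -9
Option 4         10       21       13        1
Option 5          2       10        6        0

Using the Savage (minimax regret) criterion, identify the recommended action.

Option 1

Column bests: State 1=11, State 2=25, State 3=27, State 4=23.
Option 1 regrets: 3, 1, 2, 0 → max 3
Option 2 regrets: 21, 10, 0, 16 → max 21
Option 3 regrets: 0, 0, 30, 32 → max 32
Option 4 regrets: 1, 4, 14, 22 → max 22
Option 5 regrets: 9, 15, 21, 23 → max 23
Smallest max regret = 3 → Option 1.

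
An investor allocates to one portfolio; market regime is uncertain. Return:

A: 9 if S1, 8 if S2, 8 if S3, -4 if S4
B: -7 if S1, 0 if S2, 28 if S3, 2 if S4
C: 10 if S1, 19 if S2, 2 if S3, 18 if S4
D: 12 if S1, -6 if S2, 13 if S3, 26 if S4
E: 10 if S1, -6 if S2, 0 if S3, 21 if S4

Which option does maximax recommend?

Row maxima: A=9, B=28, C=19, D=26, E=21
Best best-case = 28 → B.

B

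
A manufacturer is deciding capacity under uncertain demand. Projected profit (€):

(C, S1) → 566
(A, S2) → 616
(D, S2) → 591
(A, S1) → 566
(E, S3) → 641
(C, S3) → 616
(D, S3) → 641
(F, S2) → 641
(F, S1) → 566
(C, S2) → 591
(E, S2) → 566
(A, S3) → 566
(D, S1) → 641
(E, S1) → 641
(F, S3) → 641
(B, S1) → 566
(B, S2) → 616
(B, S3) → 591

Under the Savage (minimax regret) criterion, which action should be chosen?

Column bests: S1=641, S2=641, S3=641.
A regrets: 75, 25, 75 → max 75
B regrets: 75, 25, 50 → max 75
C regrets: 75, 50, 25 → max 75
D regrets: 0, 50, 0 → max 50
E regrets: 0, 75, 0 → max 75
F regrets: 75, 0, 0 → max 75
Smallest max regret = 50 → D.

D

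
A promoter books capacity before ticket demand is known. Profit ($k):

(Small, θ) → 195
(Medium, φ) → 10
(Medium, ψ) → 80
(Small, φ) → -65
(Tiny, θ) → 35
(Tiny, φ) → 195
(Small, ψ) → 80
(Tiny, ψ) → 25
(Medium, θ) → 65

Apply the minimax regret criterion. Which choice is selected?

Column bests: θ=195, φ=195, ψ=80.
Tiny regrets: 160, 0, 55 → max 160
Small regrets: 0, 260, 0 → max 260
Medium regrets: 130, 185, 0 → max 185
Smallest max regret = 160 → Tiny.

Tiny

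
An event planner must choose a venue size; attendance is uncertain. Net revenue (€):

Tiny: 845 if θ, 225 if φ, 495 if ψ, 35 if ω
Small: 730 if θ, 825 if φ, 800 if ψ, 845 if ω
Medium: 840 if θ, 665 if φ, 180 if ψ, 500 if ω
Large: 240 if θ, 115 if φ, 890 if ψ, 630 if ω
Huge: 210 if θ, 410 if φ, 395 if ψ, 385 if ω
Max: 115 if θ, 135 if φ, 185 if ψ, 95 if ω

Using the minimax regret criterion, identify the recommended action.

Small

Column bests: θ=845, φ=825, ψ=890, ω=845.
Tiny regrets: 0, 600, 395, 810 → max 810
Small regrets: 115, 0, 90, 0 → max 115
Medium regrets: 5, 160, 710, 345 → max 710
Large regrets: 605, 710, 0, 215 → max 710
Huge regrets: 635, 415, 495, 460 → max 635
Max regrets: 730, 690, 705, 750 → max 750
Smallest max regret = 115 → Small.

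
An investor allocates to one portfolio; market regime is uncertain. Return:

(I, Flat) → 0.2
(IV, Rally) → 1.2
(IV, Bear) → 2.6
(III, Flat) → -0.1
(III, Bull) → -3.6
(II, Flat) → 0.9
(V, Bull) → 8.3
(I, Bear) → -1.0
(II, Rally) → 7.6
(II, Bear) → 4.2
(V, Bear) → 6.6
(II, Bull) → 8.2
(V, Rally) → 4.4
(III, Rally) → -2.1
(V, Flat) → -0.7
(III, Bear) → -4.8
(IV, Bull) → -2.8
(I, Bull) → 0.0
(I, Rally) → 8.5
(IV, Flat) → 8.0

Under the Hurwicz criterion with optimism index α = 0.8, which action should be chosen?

II

I: 0.8·8.5 + 0.2·(-1.0) = 6.6
II: 0.8·8.2 + 0.2·0.9 = 6.74
III: 0.8·(-0.1) + 0.2·(-4.8) = -1.04
IV: 0.8·8.0 + 0.2·(-2.8) = 5.84
V: 0.8·8.3 + 0.2·(-0.7) = 6.5
Highest Hurwicz score = 6.74 → II.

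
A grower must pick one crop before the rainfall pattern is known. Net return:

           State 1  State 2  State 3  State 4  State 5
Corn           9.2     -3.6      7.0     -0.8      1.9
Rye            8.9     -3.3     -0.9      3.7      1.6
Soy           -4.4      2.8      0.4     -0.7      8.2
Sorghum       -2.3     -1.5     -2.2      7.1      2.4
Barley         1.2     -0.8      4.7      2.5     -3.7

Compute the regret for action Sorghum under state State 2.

Best payoff under State 2 is 2.8.
Regret = 2.8 − (-1.5) = 4.3.

4.3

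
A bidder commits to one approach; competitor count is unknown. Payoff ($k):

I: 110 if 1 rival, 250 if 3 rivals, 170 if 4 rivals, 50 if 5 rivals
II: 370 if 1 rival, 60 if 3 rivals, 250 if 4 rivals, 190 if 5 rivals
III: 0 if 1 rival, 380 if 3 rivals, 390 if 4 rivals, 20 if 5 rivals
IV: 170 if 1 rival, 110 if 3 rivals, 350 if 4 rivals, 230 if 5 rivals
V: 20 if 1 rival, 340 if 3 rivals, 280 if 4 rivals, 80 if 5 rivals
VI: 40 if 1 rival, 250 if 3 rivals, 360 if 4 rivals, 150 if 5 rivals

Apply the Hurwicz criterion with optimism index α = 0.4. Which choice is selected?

I: 0.4·250 + 0.6·50 = 130
II: 0.4·370 + 0.6·60 = 184
III: 0.4·390 + 0.6·0 = 156
IV: 0.4·350 + 0.6·110 = 206
V: 0.4·340 + 0.6·20 = 148
VI: 0.4·360 + 0.6·40 = 168
Highest Hurwicz score = 206 → IV.

IV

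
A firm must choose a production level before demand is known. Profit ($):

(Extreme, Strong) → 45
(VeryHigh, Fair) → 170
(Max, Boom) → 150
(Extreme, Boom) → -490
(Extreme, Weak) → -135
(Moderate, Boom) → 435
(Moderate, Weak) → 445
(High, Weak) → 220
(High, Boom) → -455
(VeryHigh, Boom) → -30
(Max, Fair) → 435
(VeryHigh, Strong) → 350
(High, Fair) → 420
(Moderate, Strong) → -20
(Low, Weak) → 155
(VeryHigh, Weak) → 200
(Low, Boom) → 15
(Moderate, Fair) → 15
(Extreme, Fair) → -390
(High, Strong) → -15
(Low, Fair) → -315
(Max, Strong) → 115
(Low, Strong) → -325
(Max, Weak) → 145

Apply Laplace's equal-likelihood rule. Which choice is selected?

Moderate

Row averages: Low=-117.5, Moderate=218.75, High=42.5, VeryHigh=172.5, Extreme=-242.5, Max=211.25
Highest average = 218.75 → Moderate.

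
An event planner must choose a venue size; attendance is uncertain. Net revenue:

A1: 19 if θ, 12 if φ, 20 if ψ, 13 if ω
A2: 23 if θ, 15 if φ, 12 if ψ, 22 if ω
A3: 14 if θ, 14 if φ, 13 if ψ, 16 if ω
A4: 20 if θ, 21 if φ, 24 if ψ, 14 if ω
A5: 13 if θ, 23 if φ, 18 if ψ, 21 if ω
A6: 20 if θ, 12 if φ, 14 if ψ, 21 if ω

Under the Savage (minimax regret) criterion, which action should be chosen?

Column bests: θ=23, φ=23, ψ=24, ω=22.
A1 regrets: 4, 11, 4, 9 → max 11
A2 regrets: 0, 8, 12, 0 → max 12
A3 regrets: 9, 9, 11, 6 → max 11
A4 regrets: 3, 2, 0, 8 → max 8
A5 regrets: 10, 0, 6, 1 → max 10
A6 regrets: 3, 11, 10, 1 → max 11
Smallest max regret = 8 → A4.

A4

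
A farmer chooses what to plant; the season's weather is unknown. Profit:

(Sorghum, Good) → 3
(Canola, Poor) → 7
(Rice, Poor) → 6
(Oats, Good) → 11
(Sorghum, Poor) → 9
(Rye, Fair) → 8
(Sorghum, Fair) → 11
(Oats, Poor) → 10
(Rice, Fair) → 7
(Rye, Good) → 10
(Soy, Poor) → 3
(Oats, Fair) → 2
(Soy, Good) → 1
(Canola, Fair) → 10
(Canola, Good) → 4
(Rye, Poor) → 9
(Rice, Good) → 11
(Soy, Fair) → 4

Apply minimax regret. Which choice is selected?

Rye

Column bests: Poor=10, Fair=11, Good=11.
Oats regrets: 0, 9, 0 → max 9
Rice regrets: 4, 4, 0 → max 4
Sorghum regrets: 1, 0, 8 → max 8
Soy regrets: 7, 7, 10 → max 10
Rye regrets: 1, 3, 1 → max 3
Canola regrets: 3, 1, 7 → max 7
Smallest max regret = 3 → Rye.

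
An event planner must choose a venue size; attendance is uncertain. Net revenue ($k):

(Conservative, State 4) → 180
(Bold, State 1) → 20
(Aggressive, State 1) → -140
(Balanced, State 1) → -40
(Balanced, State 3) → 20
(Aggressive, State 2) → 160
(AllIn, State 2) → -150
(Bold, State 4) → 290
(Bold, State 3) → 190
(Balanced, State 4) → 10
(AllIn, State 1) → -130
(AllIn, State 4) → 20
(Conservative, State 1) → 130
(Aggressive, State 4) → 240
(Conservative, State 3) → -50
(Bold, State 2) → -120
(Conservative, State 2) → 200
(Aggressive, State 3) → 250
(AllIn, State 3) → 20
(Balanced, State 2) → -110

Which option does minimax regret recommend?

Column bests: State 1=130, State 2=200, State 3=250, State 4=290.
Conservative regrets: 0, 0, 300, 110 → max 300
Balanced regrets: 170, 310, 230, 280 → max 310
Aggressive regrets: 270, 40, 0, 50 → max 270
Bold regrets: 110, 320, 60, 0 → max 320
AllIn regrets: 260, 350, 230, 270 → max 350
Smallest max regret = 270 → Aggressive.

Aggressive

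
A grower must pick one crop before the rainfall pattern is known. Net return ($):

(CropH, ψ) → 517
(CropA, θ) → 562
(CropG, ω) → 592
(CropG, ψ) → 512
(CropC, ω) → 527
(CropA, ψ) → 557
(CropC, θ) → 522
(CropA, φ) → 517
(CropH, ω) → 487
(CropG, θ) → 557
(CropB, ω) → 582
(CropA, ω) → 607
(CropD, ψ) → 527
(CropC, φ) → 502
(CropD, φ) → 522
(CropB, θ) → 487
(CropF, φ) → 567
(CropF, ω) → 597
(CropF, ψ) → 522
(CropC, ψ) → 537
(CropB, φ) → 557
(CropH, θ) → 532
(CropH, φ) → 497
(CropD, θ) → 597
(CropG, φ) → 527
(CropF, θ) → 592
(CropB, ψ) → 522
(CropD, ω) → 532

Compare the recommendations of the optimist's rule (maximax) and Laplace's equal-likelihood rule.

maximax → CropA; laplace → CropF (disagree)

Row maxima: CropG=592, CropA=607, CropC=537, CropD=597, CropH=532, CropF=597, CropB=582
Best best-case = 607 → CropA.
Row averages: CropG=547, CropA=560.75, CropC=522, CropD=544.5, CropH=508.25, CropF=569.5, CropB=537
Highest average = 569.5 → CropF.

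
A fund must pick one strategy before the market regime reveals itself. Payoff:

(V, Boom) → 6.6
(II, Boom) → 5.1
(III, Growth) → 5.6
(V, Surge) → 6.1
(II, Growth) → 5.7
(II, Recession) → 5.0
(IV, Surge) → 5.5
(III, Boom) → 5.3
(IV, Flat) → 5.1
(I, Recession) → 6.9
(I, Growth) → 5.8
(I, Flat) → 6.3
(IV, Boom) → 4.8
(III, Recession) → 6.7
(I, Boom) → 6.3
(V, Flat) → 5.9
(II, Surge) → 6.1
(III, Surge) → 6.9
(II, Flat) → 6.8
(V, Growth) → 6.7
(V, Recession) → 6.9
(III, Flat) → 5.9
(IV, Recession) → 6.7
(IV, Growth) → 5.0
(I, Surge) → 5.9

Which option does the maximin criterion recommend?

V

Row minima: I=5.8, II=5.0, III=5.3, IV=4.8, V=5.9
Best worst-case = 5.9 → V.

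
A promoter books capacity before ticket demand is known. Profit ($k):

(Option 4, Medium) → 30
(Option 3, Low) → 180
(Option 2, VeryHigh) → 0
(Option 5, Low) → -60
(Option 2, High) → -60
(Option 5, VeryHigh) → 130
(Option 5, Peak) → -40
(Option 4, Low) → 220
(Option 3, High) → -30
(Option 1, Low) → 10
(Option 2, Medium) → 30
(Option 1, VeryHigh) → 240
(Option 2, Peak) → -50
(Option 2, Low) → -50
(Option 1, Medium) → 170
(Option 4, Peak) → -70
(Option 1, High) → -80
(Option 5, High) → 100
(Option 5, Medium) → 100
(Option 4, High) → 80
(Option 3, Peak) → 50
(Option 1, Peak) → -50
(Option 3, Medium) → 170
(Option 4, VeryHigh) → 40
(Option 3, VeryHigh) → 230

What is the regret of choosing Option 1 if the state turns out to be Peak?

100

Best payoff under Peak is 50.
Regret = 50 − (-50) = 100.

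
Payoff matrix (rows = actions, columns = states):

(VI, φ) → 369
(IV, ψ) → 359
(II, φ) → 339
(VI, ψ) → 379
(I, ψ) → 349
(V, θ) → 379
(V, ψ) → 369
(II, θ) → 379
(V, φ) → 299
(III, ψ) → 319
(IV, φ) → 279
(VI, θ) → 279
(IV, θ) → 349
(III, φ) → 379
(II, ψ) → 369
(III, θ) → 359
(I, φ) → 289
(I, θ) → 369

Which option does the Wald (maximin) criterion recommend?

II

Row minima: I=289, II=339, III=319, IV=279, V=299, VI=279
Best worst-case = 339 → II.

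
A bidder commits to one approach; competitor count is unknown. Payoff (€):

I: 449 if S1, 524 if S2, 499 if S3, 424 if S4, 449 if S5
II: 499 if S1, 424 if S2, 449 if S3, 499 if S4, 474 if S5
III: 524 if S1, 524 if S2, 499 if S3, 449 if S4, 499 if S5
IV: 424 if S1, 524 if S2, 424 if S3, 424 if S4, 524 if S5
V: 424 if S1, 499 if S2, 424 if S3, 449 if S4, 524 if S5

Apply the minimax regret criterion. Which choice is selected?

III

Column bests: S1=524, S2=524, S3=499, S4=499, S5=524.
I regrets: 75, 0, 0, 75, 75 → max 75
II regrets: 25, 100, 50, 0, 50 → max 100
III regrets: 0, 0, 0, 50, 25 → max 50
IV regrets: 100, 0, 75, 75, 0 → max 100
V regrets: 100, 25, 75, 50, 0 → max 100
Smallest max regret = 50 → III.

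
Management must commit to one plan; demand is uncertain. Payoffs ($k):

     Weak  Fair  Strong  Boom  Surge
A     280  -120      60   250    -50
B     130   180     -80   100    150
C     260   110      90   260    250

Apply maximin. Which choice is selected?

C

Row minima: A=-120, B=-80, C=90
Best worst-case = 90 → C.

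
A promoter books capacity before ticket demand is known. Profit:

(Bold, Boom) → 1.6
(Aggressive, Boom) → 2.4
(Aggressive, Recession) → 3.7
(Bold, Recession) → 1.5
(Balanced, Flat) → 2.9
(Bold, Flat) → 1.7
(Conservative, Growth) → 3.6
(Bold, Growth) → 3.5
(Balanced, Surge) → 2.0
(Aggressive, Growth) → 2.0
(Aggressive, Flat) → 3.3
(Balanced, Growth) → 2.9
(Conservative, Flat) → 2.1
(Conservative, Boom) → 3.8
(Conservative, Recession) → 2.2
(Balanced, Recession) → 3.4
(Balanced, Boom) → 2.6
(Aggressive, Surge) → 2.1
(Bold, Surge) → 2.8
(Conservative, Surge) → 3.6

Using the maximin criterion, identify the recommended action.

Conservative

Row minima: Conservative=2.1, Balanced=2.0, Aggressive=2.0, Bold=1.5
Best worst-case = 2.1 → Conservative.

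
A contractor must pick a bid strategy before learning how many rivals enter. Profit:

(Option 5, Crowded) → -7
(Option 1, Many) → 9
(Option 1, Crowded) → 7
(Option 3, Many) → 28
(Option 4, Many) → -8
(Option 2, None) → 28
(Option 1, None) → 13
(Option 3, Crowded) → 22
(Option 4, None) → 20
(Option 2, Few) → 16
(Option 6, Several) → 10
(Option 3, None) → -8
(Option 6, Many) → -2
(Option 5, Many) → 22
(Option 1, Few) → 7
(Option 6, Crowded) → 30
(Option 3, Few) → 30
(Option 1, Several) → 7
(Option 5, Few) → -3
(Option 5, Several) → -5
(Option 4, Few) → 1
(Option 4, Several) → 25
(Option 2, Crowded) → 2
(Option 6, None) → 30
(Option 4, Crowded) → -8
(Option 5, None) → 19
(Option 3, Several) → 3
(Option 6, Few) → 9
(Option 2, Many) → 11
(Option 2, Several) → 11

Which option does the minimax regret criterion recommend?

Option 1

Column bests: None=30, Few=30, Several=25, Many=28, Crowded=30.
Option 1 regrets: 17, 23, 18, 19, 23 → max 23
Option 2 regrets: 2, 14, 14, 17, 28 → max 28
Option 3 regrets: 38, 0, 22, 0, 8 → max 38
Option 4 regrets: 10, 29, 0, 36, 38 → max 38
Option 5 regrets: 11, 33, 30, 6, 37 → max 37
Option 6 regrets: 0, 21, 15, 30, 0 → max 30
Smallest max regret = 23 → Option 1.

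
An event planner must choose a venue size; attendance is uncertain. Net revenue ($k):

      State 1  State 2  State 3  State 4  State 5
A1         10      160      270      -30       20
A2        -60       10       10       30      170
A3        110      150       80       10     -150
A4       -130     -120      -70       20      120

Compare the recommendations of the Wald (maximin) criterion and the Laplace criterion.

maximin → A1; laplace → A1 (agree)

Row minima: A1=-30, A2=-60, A3=-150, A4=-130
Best worst-case = -30 → A1.
Row averages: A1=86, A2=32, A3=40, A4=-36
Highest average = 86 → A1.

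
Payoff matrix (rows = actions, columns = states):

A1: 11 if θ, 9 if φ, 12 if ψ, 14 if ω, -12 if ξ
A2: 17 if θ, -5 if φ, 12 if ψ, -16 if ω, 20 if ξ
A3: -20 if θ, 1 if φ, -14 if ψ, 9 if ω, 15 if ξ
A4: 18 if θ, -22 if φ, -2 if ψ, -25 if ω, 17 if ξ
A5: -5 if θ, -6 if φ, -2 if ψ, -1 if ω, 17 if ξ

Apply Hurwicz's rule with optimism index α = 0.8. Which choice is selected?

A2

A1: 0.8·14 + 0.2·(-12) = 8.8
A2: 0.8·20 + 0.2·(-16) = 12.8
A3: 0.8·15 + 0.2·(-20) = 8
A4: 0.8·18 + 0.2·(-25) = 9.4
A5: 0.8·17 + 0.2·(-6) = 12.4
Highest Hurwicz score = 12.8 → A2.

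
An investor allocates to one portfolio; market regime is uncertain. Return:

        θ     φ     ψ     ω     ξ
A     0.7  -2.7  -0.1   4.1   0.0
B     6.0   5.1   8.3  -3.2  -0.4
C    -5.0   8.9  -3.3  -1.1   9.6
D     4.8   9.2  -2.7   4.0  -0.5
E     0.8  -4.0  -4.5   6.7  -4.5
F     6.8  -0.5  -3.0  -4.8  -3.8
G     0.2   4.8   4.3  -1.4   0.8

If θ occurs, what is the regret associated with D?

2.0

Best payoff under θ is 6.8.
Regret = 6.8 − 4.8 = 2.0.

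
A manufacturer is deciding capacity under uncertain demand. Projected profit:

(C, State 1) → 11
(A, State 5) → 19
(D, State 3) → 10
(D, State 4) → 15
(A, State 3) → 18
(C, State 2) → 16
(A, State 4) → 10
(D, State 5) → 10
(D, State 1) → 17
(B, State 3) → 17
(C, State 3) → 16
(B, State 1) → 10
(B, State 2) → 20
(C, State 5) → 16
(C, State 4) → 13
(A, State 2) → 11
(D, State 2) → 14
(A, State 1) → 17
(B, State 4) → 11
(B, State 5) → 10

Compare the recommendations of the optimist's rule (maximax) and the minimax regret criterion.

Row maxima: A=19, B=20, C=16, D=17
Best best-case = 20 → B.
Column bests: State 1=17, State 2=20, State 3=18, State 4=15, State 5=19.
A regrets: 0, 9, 0, 5, 0 → max 9
B regrets: 7, 0, 1, 4, 9 → max 9
C regrets: 6, 4, 2, 2, 3 → max 6
D regrets: 0, 6, 8, 0, 9 → max 9
Smallest max regret = 6 → C.

maximax → B; minimax regret → C (disagree)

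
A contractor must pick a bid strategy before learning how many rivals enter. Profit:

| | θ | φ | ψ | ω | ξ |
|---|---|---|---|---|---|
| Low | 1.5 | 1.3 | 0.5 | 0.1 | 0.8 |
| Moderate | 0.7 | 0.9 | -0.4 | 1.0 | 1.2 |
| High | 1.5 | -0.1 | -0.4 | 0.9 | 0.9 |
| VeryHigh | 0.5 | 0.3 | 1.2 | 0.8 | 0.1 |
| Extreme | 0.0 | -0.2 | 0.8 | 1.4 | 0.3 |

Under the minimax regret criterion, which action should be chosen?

Column bests: θ=1.5, φ=1.3, ψ=1.2, ω=1.4, ξ=1.2.
Low regrets: 0.0, 0.0, 0.7, 1.3, 0.4 → max 1.3
Moderate regrets: 0.8, 0.4, 1.6, 0.4, 0.0 → max 1.6
High regrets: 0.0, 1.4, 1.6, 0.5, 0.3 → max 1.6
VeryHigh regrets: 1.0, 1.0, 0.0, 0.6, 1.1 → max 1.1
Extreme regrets: 1.5, 1.5, 0.4, 0.0, 0.9 → max 1.5
Smallest max regret = 1.1 → VeryHigh.

VeryHigh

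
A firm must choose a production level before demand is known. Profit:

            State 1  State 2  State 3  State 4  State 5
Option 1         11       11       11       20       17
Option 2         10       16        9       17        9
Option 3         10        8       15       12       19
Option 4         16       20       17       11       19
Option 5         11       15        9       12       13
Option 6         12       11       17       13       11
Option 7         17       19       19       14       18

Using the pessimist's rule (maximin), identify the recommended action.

Row minima: Option 1=11, Option 2=9, Option 3=8, Option 4=11, Option 5=9, Option 6=11, Option 7=14
Best worst-case = 14 → Option 7.

Option 7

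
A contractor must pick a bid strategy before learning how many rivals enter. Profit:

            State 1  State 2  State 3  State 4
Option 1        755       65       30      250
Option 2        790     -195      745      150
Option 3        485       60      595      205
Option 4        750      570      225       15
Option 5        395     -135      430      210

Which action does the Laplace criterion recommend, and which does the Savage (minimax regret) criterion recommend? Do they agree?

Row averages: Option 1=275, Option 2=372.5, Option 3=336.25, Option 4=390, Option 5=225
Highest average = 390 → Option 4.
Column bests: State 1=790, State 2=570, State 3=745, State 4=250.
Option 1 regrets: 35, 505, 715, 0 → max 715
Option 2 regrets: 0, 765, 0, 100 → max 765
Option 3 regrets: 305, 510, 150, 45 → max 510
Option 4 regrets: 40, 0, 520, 235 → max 520
Option 5 regrets: 395, 705, 315, 40 → max 705
Smallest max regret = 510 → Option 3.

laplace → Option 4; minimax regret → Option 3 (disagree)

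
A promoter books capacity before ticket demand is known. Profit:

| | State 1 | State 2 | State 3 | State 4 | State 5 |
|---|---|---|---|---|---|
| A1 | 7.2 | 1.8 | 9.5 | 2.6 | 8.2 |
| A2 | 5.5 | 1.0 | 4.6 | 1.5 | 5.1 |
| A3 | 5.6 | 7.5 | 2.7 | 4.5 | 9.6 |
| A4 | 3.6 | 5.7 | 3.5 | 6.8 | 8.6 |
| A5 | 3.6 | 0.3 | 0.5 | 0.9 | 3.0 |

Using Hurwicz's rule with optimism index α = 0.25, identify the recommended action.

A1: 0.25·9.5 + 0.75·1.8 = 3.725
A2: 0.25·5.5 + 0.75·1.0 = 2.125
A3: 0.25·9.6 + 0.75·2.7 = 4.425
A4: 0.25·8.6 + 0.75·3.5 = 4.775
A5: 0.25·3.6 + 0.75·0.3 = 1.125
Highest Hurwicz score = 4.775 → A4.

A4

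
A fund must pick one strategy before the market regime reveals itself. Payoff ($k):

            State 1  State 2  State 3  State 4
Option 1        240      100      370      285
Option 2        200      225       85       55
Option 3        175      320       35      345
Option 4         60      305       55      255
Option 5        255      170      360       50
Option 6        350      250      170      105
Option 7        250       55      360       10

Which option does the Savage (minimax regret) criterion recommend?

Column bests: State 1=350, State 2=320, State 3=370, State 4=345.
Option 1 regrets: 110, 220, 0, 60 → max 220
Option 2 regrets: 150, 95, 285, 290 → max 290
Option 3 regrets: 175, 0, 335, 0 → max 335
Option 4 regrets: 290, 15, 315, 90 → max 315
Option 5 regrets: 95, 150, 10, 295 → max 295
Option 6 regrets: 0, 70, 200, 240 → max 240
Option 7 regrets: 100, 265, 10, 335 → max 335
Smallest max regret = 220 → Option 1.

Option 1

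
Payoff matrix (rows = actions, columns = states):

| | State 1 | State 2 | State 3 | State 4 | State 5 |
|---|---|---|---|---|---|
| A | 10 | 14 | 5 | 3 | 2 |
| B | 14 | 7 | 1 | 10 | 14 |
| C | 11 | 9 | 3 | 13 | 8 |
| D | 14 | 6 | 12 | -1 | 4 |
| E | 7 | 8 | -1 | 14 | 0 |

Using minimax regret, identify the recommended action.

C

Column bests: State 1=14, State 2=14, State 3=12, State 4=14, State 5=14.
A regrets: 4, 0, 7, 11, 12 → max 12
B regrets: 0, 7, 11, 4, 0 → max 11
C regrets: 3, 5, 9, 1, 6 → max 9
D regrets: 0, 8, 0, 15, 10 → max 15
E regrets: 7, 6, 13, 0, 14 → max 14
Smallest max regret = 9 → C.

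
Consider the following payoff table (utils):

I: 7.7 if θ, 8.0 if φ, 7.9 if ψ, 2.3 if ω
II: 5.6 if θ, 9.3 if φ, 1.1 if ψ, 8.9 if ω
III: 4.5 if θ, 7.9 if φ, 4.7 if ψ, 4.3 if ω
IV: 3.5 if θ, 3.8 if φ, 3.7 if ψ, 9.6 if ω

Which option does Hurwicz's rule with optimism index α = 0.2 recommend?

III

I: 0.2·8.0 + 0.8·2.3 = 3.44
II: 0.2·9.3 + 0.8·1.1 = 2.74
III: 0.2·7.9 + 0.8·4.3 = 5.02
IV: 0.2·9.6 + 0.8·3.5 = 4.72
Highest Hurwicz score = 5.02 → III.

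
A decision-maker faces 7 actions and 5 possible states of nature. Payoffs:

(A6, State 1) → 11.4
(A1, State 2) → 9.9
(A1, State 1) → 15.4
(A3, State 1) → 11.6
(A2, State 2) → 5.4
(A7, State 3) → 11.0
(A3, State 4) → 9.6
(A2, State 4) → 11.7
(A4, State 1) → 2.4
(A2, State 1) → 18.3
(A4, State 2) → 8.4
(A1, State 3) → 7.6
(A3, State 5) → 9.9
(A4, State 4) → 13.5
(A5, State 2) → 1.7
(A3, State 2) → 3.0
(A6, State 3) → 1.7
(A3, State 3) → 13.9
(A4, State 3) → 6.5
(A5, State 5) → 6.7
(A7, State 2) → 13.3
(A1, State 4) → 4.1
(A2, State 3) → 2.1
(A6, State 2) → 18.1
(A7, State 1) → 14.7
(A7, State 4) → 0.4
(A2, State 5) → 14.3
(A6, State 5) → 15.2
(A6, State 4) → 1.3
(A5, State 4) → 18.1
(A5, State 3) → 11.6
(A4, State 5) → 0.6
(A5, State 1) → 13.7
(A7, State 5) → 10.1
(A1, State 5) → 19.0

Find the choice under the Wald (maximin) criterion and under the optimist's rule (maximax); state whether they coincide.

Row minima: A1=4.1, A2=2.1, A3=3.0, A4=0.6, A5=1.7, A6=1.3, A7=0.4
Best worst-case = 4.1 → A1.
Row maxima: A1=19.0, A2=18.3, A3=13.9, A4=13.5, A5=18.1, A6=18.1, A7=14.7
Best best-case = 19.0 → A1.

maximin → A1; maximax → A1 (agree)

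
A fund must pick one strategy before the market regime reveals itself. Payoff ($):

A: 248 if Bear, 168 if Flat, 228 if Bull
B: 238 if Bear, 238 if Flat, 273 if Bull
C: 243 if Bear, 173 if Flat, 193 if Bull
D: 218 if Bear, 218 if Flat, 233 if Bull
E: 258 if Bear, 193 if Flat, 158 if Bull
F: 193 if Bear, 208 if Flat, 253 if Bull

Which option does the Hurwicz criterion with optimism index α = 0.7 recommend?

A: 0.7·248 + 0.3·168 = 224
B: 0.7·273 + 0.3·238 = 262.5
C: 0.7·243 + 0.3·173 = 222
D: 0.7·233 + 0.3·218 = 228.5
E: 0.7·258 + 0.3·158 = 228
F: 0.7·253 + 0.3·193 = 235
Highest Hurwicz score = 262.5 → B.

B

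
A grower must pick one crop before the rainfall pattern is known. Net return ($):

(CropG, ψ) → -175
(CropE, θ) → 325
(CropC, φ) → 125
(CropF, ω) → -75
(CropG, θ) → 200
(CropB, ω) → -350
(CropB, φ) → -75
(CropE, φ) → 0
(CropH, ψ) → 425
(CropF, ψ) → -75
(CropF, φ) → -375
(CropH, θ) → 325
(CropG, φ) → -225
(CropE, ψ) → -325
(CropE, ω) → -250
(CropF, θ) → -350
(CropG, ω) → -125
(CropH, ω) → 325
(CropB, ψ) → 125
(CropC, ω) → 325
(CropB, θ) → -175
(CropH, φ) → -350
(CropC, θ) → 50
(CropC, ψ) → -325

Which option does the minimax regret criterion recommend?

CropH

Column bests: θ=325, φ=125, ψ=425, ω=325.
CropE regrets: 0, 125, 750, 575 → max 750
CropB regrets: 500, 200, 300, 675 → max 675
CropC regrets: 275, 0, 750, 0 → max 750
CropG regrets: 125, 350, 600, 450 → max 600
CropF regrets: 675, 500, 500, 400 → max 675
CropH regrets: 0, 475, 0, 0 → max 475
Smallest max regret = 475 → CropH.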